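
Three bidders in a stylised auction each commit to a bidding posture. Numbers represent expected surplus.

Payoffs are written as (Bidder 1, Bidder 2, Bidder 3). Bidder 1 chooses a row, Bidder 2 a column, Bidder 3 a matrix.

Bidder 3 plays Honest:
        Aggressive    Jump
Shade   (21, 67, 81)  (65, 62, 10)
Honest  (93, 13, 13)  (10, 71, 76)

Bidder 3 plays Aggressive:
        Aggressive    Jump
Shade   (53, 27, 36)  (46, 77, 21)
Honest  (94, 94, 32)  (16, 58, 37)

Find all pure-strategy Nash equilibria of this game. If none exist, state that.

(Shade, Jump, Aggressive); (Honest, Aggressive, Aggressive)

Check each profile: it is a Nash equilibrium iff no player can strictly gain by switching unilaterally.
(Shade, Aggressive, Honest): Bidder 1 can switch to Honest (21 → 93). Not NE.
(Shade, Aggressive, Aggressive): Bidder 1 can switch to Honest (53 → 94). Not NE.
(Shade, Jump, Honest): Bidder 2 can switch to Aggressive (62 → 67). Not NE.
(Shade, Jump, Aggressive): Bidder 1 gets 46, best alternative 16; Bidder 2 gets 77, best alternative 27; Bidder 3 gets 21, best alternative 10. No profitable deviation — NE.
(Honest, Aggressive, Honest): Bidder 2 can switch to Jump (13 → 71). Not NE.
(Honest, Aggressive, Aggressive): Bidder 1 gets 94, best alternative 53; Bidder 2 gets 94, best alternative 58; Bidder 3 gets 32, best alternative 13. No profitable deviation — NE.
(Honest, Jump, Honest): Bidder 1 can switch to Shade (10 → 65). Not NE.
(Honest, Jump, Aggressive): Bidder 1 can switch to Shade (16 → 46). Not NE.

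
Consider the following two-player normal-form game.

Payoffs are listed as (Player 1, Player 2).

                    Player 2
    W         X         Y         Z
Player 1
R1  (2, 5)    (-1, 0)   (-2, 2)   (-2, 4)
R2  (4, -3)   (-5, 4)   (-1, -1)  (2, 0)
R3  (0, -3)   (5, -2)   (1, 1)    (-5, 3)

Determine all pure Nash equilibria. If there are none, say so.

No pure-strategy Nash equilibrium.

(R1, W): Player 1 can switch to R2 (2 → 4). Not NE.
(R1, X): Player 1 can switch to R3 (-1 → 5). Not NE.
(R1, Y): Player 1 can switch to R2 (-2 → -1). Not NE.
(R1, Z): Player 1 can switch to R2 (-2 → 2). Not NE.
(R2, W): Player 2 can switch to X (-3 → 4). Not NE.
(R2, X): Player 1 can switch to R1 (-5 → -1). Not NE.
(The remaining 6 profiles each have a profitable deviation by the same check.)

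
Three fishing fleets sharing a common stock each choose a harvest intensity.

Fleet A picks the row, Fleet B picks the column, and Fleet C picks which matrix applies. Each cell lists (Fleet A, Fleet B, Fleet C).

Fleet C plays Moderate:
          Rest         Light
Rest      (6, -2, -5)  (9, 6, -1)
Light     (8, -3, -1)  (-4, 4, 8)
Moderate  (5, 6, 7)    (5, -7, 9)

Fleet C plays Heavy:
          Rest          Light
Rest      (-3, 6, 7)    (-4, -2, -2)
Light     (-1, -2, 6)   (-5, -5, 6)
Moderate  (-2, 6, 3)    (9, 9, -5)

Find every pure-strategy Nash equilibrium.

Fleet A against (Rest, Moderate): payoffs 6, 8, 5 → best response Light.
Fleet A against (Rest, Heavy): payoffs -3, -1, -2 → best response Light.
Fleet A against (Light, Moderate): payoffs 9, -4, 5 → best response Rest.
Fleet A against (Light, Heavy): payoffs -4, -5, 9 → best response Moderate.
Fleet B against (Rest, Moderate): payoffs -2, 6 → best response Light.
Fleet B against (Rest, Heavy): payoffs 6, -2 → best response Rest.
Fleet B against (Light, Moderate): payoffs -3, 4 → best response Light.
Fleet B against (Light, Heavy): payoffs -2, -5 → best response Rest.
Fleet B against (Moderate, Moderate): payoffs 6, -7 → best response Rest.
Fleet B against (Moderate, Heavy): payoffs 6, 9 → best response Light.
Fleet C against (Rest, Rest): payoffs -5, 7 → best response Heavy.
Fleet C against (Rest, Light): payoffs -1, -2 → best response Moderate.
Fleet C against (Light, Rest): payoffs -1, 6 → best response Heavy.
Fleet C against (Light, Light): payoffs 8, 6 → best response Moderate.
Fleet C against (Moderate, Rest): payoffs 7, 3 → best response Moderate.
Fleet C against (Moderate, Light): payoffs 9, -5 → best response Moderate.
Mutual best responses: (Rest, Light, Moderate); (Light, Rest, Heavy).

The pure Nash equilibria are (Rest, Light, Moderate) and (Light, Rest, Heavy).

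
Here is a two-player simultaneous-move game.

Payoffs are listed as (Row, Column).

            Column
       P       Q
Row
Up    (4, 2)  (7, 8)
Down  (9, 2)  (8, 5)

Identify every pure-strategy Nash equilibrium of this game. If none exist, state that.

The unique pure-strategy Nash equilibrium is (Down, Q).

Row against P: payoffs 4, 9 → best response Down.
Row against Q: payoffs 7, 8 → best response Down.
Column against Up: payoffs 2, 8 → best response Q.
Column against Down: payoffs 2, 5 → best response Q.
Mutual best responses: (Down, Q).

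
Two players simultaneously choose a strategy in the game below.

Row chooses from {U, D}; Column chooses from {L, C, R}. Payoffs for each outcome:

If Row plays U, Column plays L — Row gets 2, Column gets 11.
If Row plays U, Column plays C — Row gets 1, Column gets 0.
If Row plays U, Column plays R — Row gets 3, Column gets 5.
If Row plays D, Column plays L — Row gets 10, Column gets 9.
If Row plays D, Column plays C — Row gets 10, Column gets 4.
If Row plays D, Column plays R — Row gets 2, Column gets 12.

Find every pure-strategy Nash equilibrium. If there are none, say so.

(U, L): Row can switch to D (2 → 10). Not NE.
(U, C): Row can switch to D (1 → 10). Not NE.
(U, R): Column can switch to L (5 → 11). Not NE.
(D, L): Column can switch to R (9 → 12). Not NE.
(D, C): Column can switch to L (4 → 9). Not NE.
(D, R): Row can switch to U (2 → 3). Not NE.

This game has no pure Nash equilibrium.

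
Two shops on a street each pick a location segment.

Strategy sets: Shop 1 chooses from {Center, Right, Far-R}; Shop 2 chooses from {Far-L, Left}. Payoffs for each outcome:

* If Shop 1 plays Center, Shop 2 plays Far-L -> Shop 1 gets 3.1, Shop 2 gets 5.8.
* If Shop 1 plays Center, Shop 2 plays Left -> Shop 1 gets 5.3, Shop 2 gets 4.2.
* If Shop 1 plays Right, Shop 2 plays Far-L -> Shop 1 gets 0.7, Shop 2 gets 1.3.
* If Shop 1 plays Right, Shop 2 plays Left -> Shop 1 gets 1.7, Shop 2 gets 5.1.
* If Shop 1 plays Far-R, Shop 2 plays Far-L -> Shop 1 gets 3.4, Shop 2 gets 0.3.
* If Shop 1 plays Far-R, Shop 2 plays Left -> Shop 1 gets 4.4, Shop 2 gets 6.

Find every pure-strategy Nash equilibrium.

This game has no pure Nash equilibrium.

Shop 1 against Far-L: payoffs 3.1, 0.7, 3.4 → best response Far-R.
Shop 1 against Left: payoffs 5.3, 1.7, 4.4 → best response Center.
Shop 2 against Center: payoffs 5.8, 4.2 → best response Far-L.
Shop 2 against Right: payoffs 1.3, 5.1 → best response Left.
Shop 2 against Far-R: payoffs 0.3, 6 → best response Left.
No profile is a mutual best response for all players.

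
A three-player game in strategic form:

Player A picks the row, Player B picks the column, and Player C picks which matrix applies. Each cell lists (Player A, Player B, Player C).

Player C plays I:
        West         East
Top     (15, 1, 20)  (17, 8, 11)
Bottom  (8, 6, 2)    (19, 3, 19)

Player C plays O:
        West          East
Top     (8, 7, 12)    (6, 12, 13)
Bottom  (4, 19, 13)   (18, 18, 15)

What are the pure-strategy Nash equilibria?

This game has no pure Nash equilibrium.

Player A against (West, I): payoffs 15, 8 → best response Top.
Player A against (West, O): payoffs 8, 4 → best response Top.
Player A against (East, I): payoffs 17, 19 → best response Bottom.
Player A against (East, O): payoffs 6, 18 → best response Bottom.
Player B against (Top, I): payoffs 1, 8 → best response East.
Player B against (Top, O): payoffs 7, 12 → best response East.
Player B against (Bottom, I): payoffs 6, 3 → best response West.
Player B against (Bottom, O): payoffs 19, 18 → best response West.
Player C against (Top, West): payoffs 20, 12 → best response I.
Player C against (Top, East): payoffs 11, 13 → best response O.
Player C against (Bottom, West): payoffs 2, 13 → best response O.
Player C against (Bottom, East): payoffs 19, 15 → best response I.
No profile is a mutual best response for all players.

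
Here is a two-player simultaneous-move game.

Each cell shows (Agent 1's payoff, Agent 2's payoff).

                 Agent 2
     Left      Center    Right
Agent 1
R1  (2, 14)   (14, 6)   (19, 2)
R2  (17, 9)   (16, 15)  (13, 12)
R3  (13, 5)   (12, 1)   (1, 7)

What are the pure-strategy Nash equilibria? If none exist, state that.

Check each profile: it is a Nash equilibrium iff no player can strictly gain by switching unilaterally.
(R1, Left): Agent 1 can switch to R2 (2 → 17). Not NE.
(R1, Center): Agent 1 can switch to R2 (14 → 16). Not NE.
(R1, Right): Agent 2 can switch to Left (2 → 14). Not NE.
(R2, Left): Agent 2 can switch to Center (9 → 15). Not NE.
(R2, Center): Agent 1 gets 16, best alternative 14; Agent 2 gets 15, best alternative 12. No profitable deviation — NE.
(R2, Right): Agent 1 can switch to R1 (13 → 19). Not NE.
(R3, Left): Agent 1 can switch to R2 (13 → 17). Not NE.
(The remaining 2 profiles each have a profitable deviation by the same check.)

The unique pure-strategy Nash equilibrium is (R2, Center).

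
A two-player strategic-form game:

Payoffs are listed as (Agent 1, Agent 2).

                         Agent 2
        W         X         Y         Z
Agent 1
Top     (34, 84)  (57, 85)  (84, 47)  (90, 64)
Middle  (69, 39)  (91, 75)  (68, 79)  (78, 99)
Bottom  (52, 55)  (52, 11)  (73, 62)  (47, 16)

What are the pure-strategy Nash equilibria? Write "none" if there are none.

Agent 1 against W: payoffs 34, 69, 52 → best response Middle.
Agent 1 against X: payoffs 57, 91, 52 → best response Middle.
Agent 1 against Y: payoffs 84, 68, 73 → best response Top.
Agent 1 against Z: payoffs 90, 78, 47 → best response Top.
Agent 2 against Top: payoffs 84, 85, 47, 64 → best response X.
Agent 2 against Middle: payoffs 39, 75, 79, 99 → best response Z.
Agent 2 against Bottom: payoffs 55, 11, 62, 16 → best response Y.
No profile is a mutual best response for all players.

none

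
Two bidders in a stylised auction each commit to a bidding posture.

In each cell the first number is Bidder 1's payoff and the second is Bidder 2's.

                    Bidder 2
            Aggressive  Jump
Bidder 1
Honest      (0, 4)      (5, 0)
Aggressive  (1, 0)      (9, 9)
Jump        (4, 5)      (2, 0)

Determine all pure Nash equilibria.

Bidder 1 against Aggressive: payoffs 0, 1, 4 → best response Jump.
Bidder 1 against Jump: payoffs 5, 9, 2 → best response Aggressive.
Bidder 2 against Honest: payoffs 4, 0 → best response Aggressive.
Bidder 2 against Aggressive: payoffs 0, 9 → best response Jump.
Bidder 2 against Jump: payoffs 5, 0 → best response Aggressive.
Mutual best responses: (Aggressive, Jump); (Jump, Aggressive).

(Aggressive, Jump), (Jump, Aggressive)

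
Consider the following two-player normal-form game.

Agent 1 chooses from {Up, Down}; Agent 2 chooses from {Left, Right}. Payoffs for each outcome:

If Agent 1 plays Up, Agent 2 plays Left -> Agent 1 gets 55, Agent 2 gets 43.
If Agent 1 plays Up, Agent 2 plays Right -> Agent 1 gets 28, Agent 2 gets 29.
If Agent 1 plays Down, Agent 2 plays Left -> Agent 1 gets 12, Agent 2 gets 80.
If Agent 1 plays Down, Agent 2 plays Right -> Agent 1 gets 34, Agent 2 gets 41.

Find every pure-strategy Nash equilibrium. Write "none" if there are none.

The unique pure-strategy Nash equilibrium is (Up, Left).

(Up, Left): Agent 1 gets 55, best alternative 12; Agent 2 gets 43, best alternative 29. No profitable deviation — NE.
(Up, Right): Agent 1 can switch to Down (28 → 34). Not NE.
(Down, Left): Agent 1 can switch to Up (12 → 55). Not NE.
(Down, Right): Agent 2 can switch to Left (41 → 80). Not NE.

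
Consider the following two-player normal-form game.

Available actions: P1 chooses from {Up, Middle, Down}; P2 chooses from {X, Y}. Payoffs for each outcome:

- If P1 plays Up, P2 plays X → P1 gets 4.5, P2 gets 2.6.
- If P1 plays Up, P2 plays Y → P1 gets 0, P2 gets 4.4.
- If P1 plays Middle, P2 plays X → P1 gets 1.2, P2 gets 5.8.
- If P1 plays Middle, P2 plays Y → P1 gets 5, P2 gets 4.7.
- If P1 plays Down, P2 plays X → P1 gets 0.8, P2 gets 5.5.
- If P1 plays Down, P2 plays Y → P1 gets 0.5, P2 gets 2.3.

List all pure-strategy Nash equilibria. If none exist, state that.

none

Check each profile: it is a Nash equilibrium iff no player can strictly gain by switching unilaterally.
(Up, X): P2 can switch to Y (2.6 → 4.4). Not NE.
(Up, Y): P1 can switch to Middle (0 → 5). Not NE.
(Middle, X): P1 can switch to Up (1.2 → 4.5). Not NE.
(Middle, Y): P2 can switch to X (4.7 → 5.8). Not NE.
(Down, X): P1 can switch to Up (0.8 → 4.5). Not NE.
(Down, Y): P1 can switch to Middle (0.5 → 5). Not NE.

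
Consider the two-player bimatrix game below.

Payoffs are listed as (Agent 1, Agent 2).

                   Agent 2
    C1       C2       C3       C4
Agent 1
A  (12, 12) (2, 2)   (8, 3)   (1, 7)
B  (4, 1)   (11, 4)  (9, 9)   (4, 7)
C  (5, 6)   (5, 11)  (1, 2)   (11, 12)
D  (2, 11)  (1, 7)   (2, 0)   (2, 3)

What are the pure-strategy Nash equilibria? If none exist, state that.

(A, C1): Agent 1 gets 12, best alternative 5; Agent 2 gets 12, best alternative 7. No profitable deviation — NE.
(A, C2): Agent 1 can switch to B (2 → 11). Not NE.
(A, C3): Agent 1 can switch to B (8 → 9). Not NE.
(A, C4): Agent 1 can switch to B (1 → 4). Not NE.
(B, C1): Agent 1 can switch to A (4 → 12). Not NE.
(B, C2): Agent 2 can switch to C3 (4 → 9). Not NE.
(B, C3): Agent 1 gets 9, best alternative 8; Agent 2 gets 9, best alternative 7. No profitable deviation — NE.
(B, C4): Agent 1 can switch to C (4 → 11). Not NE.
(C, C1): Agent 1 can switch to A (5 → 12). Not NE.
(C, C2): Agent 1 can switch to B (5 → 11). Not NE.
(C, C3): Agent 1 can switch to A (1 → 8). Not NE.
(C, C4): Agent 1 gets 11, best alternative 4; Agent 2 gets 12, best alternative 11. No profitable deviation — NE.
(D, C1): Agent 1 can switch to A (2 → 12). Not NE.
(The remaining 3 profiles each have a profitable deviation by the same check.)

Pure-strategy Nash equilibria: (A, C1); (B, C3); (C, C4)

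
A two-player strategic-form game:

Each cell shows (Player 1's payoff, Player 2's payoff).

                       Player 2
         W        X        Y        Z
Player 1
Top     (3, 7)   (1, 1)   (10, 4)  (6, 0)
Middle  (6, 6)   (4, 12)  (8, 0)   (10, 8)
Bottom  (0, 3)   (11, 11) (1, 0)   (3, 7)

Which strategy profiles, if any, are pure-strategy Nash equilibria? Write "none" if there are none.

Player 1 against W: payoffs 3, 6, 0 → best response Middle.
Player 1 against X: payoffs 1, 4, 11 → best response Bottom.
Player 1 against Y: payoffs 10, 8, 1 → best response Top.
Player 1 against Z: payoffs 6, 10, 3 → best response Middle.
Player 2 against Top: payoffs 7, 1, 4, 0 → best response W.
Player 2 against Middle: payoffs 6, 12, 0, 8 → best response X.
Player 2 against Bottom: payoffs 3, 11, 0, 7 → best response X.
Mutual best responses: (Bottom, X).

(Bottom, X)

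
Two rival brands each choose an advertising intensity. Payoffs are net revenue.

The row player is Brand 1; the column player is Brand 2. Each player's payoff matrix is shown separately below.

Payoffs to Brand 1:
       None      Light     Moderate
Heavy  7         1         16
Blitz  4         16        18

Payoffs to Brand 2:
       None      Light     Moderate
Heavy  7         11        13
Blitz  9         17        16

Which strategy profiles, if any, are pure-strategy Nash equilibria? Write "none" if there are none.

For each player, find the best response to each opponent profile; mutual best responses are the pure NE.
Brand 1 against None: payoffs 7, 4 → best response Heavy.
Brand 1 against Light: payoffs 1, 16 → best response Blitz.
Brand 1 against Moderate: payoffs 16, 18 → best response Blitz.
Brand 2 against Heavy: payoffs 7, 11, 13 → best response Moderate.
Brand 2 against Blitz: payoffs 9, 17, 16 → best response Light.
Mutual best responses: (Blitz, Light).

(Blitz, Light)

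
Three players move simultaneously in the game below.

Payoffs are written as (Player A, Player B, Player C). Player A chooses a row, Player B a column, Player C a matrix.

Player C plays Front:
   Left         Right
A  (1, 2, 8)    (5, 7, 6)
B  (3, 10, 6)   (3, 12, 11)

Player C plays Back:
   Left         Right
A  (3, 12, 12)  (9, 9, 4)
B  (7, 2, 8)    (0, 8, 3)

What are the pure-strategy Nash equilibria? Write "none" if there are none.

Player A against (Left, Front): payoffs 1, 3 → best response B.
Player A against (Left, Back): payoffs 3, 7 → best response B.
Player A against (Right, Front): payoffs 5, 3 → best response A.
Player A against (Right, Back): payoffs 9, 0 → best response A.
Player B against (A, Front): payoffs 2, 7 → best response Right.
Player B against (A, Back): payoffs 12, 9 → best response Left.
Player B against (B, Front): payoffs 10, 12 → best response Right.
Player B against (B, Back): payoffs 2, 8 → best response Right.
Player C against (A, Left): payoffs 8, 12 → best response Back.
Player C against (A, Right): payoffs 6, 4 → best response Front.
Player C against (B, Left): payoffs 6, 8 → best response Back.
Player C against (B, Right): payoffs 11, 3 → best response Front.
Mutual best responses: (A, Right, Front).

Pure NE: (A, Right, Front)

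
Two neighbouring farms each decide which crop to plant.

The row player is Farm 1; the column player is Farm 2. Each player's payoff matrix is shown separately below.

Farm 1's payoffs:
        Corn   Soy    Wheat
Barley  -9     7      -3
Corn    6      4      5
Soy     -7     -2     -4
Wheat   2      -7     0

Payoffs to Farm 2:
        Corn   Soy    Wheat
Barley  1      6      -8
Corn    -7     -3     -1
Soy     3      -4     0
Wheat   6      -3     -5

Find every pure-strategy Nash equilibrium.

(Barley, Soy); (Corn, Wheat)

(Barley, Corn): Farm 1 can switch to Corn (-9 → 6). Not NE.
(Barley, Soy): Farm 1 gets 7, best alternative 4; Farm 2 gets 6, best alternative 1. No profitable deviation — NE.
(Barley, Wheat): Farm 1 can switch to Corn (-3 → 5). Not NE.
(Corn, Corn): Farm 2 can switch to Soy (-7 → -3). Not NE.
(Corn, Soy): Farm 1 can switch to Barley (4 → 7). Not NE.
(Corn, Wheat): Farm 1 gets 5, best alternative 0; Farm 2 gets -1, best alternative -3. No profitable deviation — NE.
(Soy, Corn): Farm 1 can switch to Corn (-7 → 6). Not NE.
(Soy, Soy): Farm 1 can switch to Barley (-2 → 7). Not NE.
(Soy, Wheat): Farm 1 can switch to Barley (-4 → -3). Not NE.
(Wheat, Corn): Farm 1 can switch to Corn (2 → 6). Not NE.
(The remaining 2 profiles each have a profitable deviation by the same check.)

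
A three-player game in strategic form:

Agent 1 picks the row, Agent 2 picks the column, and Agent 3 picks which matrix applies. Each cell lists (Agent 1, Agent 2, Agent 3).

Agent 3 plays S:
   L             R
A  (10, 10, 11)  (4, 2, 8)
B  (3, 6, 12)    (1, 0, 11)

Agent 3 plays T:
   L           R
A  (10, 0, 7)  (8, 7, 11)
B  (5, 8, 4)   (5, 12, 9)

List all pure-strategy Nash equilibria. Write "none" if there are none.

(A, L, S); (A, R, T)

Agent 1 against (L, S): payoffs 10, 3 → best response A.
Agent 1 against (L, T): payoffs 10, 5 → best response A.
Agent 1 against (R, S): payoffs 4, 1 → best response A.
Agent 1 against (R, T): payoffs 8, 5 → best response A.
Agent 2 against (A, S): payoffs 10, 2 → best response L.
Agent 2 against (A, T): payoffs 0, 7 → best response R.
Agent 2 against (B, S): payoffs 6, 0 → best response L.
Agent 2 against (B, T): payoffs 8, 12 → best response R.
Agent 3 against (A, L): payoffs 11, 7 → best response S.
Agent 3 against (A, R): payoffs 8, 11 → best response T.
Agent 3 against (B, L): payoffs 12, 4 → best response S.
Agent 3 against (B, R): payoffs 11, 9 → best response S.
Mutual best responses: (A, L, S); (A, R, T).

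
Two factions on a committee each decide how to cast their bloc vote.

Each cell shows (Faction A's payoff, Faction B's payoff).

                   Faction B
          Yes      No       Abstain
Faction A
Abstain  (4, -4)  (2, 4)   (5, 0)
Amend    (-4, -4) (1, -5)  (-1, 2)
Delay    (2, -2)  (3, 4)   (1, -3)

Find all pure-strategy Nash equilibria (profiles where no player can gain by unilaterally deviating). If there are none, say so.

For each player, find the best response to each opponent profile; mutual best responses are the pure NE.
Faction A against Yes: payoffs 4, -4, 2 → best response Abstain.
Faction A against No: payoffs 2, 1, 3 → best response Delay.
Faction A against Abstain: payoffs 5, -1, 1 → best response Abstain.
Faction B against Abstain: payoffs -4, 4, 0 → best response No.
Faction B against Amend: payoffs -4, -5, 2 → best response Abstain.
Faction B against Delay: payoffs -2, 4, -3 → best response No.
Mutual best responses: (Delay, No).

The unique pure-strategy Nash equilibrium is (Delay, No).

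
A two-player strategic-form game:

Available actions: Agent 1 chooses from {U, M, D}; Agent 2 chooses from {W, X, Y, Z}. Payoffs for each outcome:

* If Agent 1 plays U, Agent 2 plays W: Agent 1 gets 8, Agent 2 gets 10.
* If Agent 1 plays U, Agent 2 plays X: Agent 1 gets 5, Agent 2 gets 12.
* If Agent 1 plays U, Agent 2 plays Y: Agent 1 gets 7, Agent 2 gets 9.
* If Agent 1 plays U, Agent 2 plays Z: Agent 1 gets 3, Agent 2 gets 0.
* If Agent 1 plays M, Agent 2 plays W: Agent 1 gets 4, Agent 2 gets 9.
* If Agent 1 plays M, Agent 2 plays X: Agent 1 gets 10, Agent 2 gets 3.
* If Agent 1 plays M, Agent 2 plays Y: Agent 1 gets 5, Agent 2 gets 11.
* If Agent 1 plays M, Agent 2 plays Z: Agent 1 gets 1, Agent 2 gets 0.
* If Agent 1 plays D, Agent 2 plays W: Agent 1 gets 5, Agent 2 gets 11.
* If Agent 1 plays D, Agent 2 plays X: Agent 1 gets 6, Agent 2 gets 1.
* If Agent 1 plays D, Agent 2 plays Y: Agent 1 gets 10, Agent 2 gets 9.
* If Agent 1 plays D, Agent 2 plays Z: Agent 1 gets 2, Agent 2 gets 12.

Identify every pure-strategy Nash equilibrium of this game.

For each strategy profile, look for a profitable unilateral deviation.
(U, W): Agent 2 can switch to X (10 → 12). Not NE.
(U, X): Agent 1 can switch to M (5 → 10). Not NE.
(U, Y): Agent 1 can switch to D (7 → 10). Not NE.
(U, Z): Agent 2 can switch to W (0 → 10). Not NE.
(M, W): Agent 1 can switch to U (4 → 8). Not NE.
(M, X): Agent 2 can switch to W (3 → 9). Not NE.
(M, Y): Agent 1 can switch to U (5 → 7). Not NE.
(M, Z): Agent 1 can switch to U (1 → 3). Not NE.
(The remaining 4 profiles each have a profitable deviation by the same check.)

none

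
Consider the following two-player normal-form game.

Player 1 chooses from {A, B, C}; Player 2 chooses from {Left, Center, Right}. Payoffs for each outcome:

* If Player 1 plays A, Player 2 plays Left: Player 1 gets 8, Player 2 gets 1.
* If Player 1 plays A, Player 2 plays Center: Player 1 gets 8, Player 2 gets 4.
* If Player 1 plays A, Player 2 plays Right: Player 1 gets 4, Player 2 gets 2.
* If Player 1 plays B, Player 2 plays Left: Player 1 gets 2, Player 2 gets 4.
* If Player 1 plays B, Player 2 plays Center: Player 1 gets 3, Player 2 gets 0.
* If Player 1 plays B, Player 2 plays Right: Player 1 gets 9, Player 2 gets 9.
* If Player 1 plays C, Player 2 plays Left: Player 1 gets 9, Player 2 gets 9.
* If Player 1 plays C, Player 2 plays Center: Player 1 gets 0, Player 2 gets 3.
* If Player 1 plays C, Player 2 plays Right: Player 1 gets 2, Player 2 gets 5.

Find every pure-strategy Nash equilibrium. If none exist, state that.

(A, Center) and (B, Right) and (C, Left)

(A, Left): Player 1 can switch to C (8 → 9). Not NE.
(A, Center): Player 1 gets 8, best alternative 3; Player 2 gets 4, best alternative 2. No profitable deviation — NE.
(A, Right): Player 1 can switch to B (4 → 9). Not NE.
(B, Left): Player 1 can switch to A (2 → 8). Not NE.
(B, Center): Player 1 can switch to A (3 → 8). Not NE.
(B, Right): Player 1 gets 9, best alternative 4; Player 2 gets 9, best alternative 4. No profitable deviation — NE.
(C, Left): Player 1 gets 9, best alternative 8; Player 2 gets 9, best alternative 5. No profitable deviation — NE.
(C, Center): Player 1 can switch to A (0 → 8). Not NE.
(C, Right): Player 1 can switch to A (2 → 4). Not NE.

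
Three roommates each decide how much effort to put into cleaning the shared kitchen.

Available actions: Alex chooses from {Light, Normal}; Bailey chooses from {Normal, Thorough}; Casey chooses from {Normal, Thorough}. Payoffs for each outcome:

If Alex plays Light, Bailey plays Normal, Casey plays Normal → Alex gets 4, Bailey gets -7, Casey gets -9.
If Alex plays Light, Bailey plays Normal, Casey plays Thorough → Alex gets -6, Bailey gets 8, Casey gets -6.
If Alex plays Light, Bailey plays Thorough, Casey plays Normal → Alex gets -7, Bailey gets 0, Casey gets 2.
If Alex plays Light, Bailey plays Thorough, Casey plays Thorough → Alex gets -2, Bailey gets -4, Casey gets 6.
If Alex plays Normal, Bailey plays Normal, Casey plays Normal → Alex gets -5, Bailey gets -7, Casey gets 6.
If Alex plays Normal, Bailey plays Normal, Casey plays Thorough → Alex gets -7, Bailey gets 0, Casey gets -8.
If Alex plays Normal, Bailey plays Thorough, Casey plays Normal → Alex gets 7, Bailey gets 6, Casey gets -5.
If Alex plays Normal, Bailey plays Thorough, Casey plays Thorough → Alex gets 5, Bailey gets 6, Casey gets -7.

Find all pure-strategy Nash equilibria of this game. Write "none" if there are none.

Alex against (Normal, Normal): payoffs 4, -5 → best response Light.
Alex against (Normal, Thorough): payoffs -6, -7 → best response Light.
Alex against (Thorough, Normal): payoffs -7, 7 → best response Normal.
Alex against (Thorough, Thorough): payoffs -2, 5 → best response Normal.
Bailey against (Light, Normal): payoffs -7, 0 → best response Thorough.
Bailey against (Light, Thorough): payoffs 8, -4 → best response Normal.
Bailey against (Normal, Normal): payoffs -7, 6 → best response Thorough.
Bailey against (Normal, Thorough): payoffs 0, 6 → best response Thorough.
Casey against (Light, Normal): payoffs -9, -6 → best response Thorough.
Casey against (Light, Thorough): payoffs 2, 6 → best response Thorough.
Casey against (Normal, Normal): payoffs 6, -8 → best response Normal.
Casey against (Normal, Thorough): payoffs -5, -7 → best response Normal.
Mutual best responses: (Light, Normal, Thorough); (Normal, Thorough, Normal).

(Light, Normal, Thorough), (Normal, Thorough, Normal)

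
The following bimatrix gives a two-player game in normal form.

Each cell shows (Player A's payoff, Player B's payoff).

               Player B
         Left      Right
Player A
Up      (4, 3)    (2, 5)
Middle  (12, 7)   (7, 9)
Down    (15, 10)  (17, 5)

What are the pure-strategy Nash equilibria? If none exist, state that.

(Up, Left): Player A can switch to Middle (4 → 12). Not NE.
(Up, Right): Player A can switch to Middle (2 → 7). Not NE.
(Middle, Left): Player A can switch to Down (12 → 15). Not NE.
(Middle, Right): Player A can switch to Down (7 → 17). Not NE.
(Down, Left): Player A gets 15, best alternative 12; Player B gets 10, best alternative 5. No profitable deviation — NE.
(Down, Right): Player B can switch to Left (5 → 10). Not NE.

Pure NE: (Down, Left)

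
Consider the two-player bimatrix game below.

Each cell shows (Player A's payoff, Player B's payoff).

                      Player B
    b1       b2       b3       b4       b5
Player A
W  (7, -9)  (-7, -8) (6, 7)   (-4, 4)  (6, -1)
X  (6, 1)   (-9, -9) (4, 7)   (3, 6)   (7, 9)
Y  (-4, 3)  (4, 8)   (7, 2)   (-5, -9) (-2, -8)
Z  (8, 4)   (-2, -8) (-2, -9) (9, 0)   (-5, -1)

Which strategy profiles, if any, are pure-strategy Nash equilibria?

For each player, find the best response to each opponent profile; mutual best responses are the pure NE.
Player A against b1: payoffs 7, 6, -4, 8 → best response Z.
Player A against b2: payoffs -7, -9, 4, -2 → best response Y.
Player A against b3: payoffs 6, 4, 7, -2 → best response Y.
Player A against b4: payoffs -4, 3, -5, 9 → best response Z.
Player A against b5: payoffs 6, 7, -2, -5 → best response X.
Player B against W: payoffs -9, -8, 7, 4, -1 → best response b3.
Player B against X: payoffs 1, -9, 7, 6, 9 → best response b5.
Player B against Y: payoffs 3, 8, 2, -9, -8 → best response b2.
Player B against Z: payoffs 4, -8, -9, 0, -1 → best response b1.
Mutual best responses: (X, b5); (Y, b2); (Z, b1).

Pure-strategy Nash equilibria: (X, b5); (Y, b2); (Z, b1)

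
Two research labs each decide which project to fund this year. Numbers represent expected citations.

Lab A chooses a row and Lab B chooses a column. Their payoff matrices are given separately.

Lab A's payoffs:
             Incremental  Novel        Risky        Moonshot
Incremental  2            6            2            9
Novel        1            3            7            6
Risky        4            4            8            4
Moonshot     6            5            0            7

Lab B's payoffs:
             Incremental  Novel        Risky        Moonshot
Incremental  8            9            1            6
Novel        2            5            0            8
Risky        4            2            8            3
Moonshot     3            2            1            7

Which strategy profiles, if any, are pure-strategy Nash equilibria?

Mark each player's best response to every combination of opponents' strategies; a profile where every player is best-responding is a pure Nash equilibrium.
Lab A against Incremental: payoffs 2, 1, 4, 6 → best response Moonshot.
Lab A against Novel: payoffs 6, 3, 4, 5 → best response Incremental.
Lab A against Risky: payoffs 2, 7, 8, 0 → best response Risky.
Lab A against Moonshot: payoffs 9, 6, 4, 7 → best response Incremental.
Lab B against Incremental: payoffs 8, 9, 1, 6 → best response Novel.
Lab B against Novel: payoffs 2, 5, 0, 8 → best response Moonshot.
Lab B against Risky: payoffs 4, 2, 8, 3 → best response Risky.
Lab B against Moonshot: payoffs 3, 2, 1, 7 → best response Moonshot.
Mutual best responses: (Incremental, Novel); (Risky, Risky).

(Incremental, Novel), (Risky, Risky)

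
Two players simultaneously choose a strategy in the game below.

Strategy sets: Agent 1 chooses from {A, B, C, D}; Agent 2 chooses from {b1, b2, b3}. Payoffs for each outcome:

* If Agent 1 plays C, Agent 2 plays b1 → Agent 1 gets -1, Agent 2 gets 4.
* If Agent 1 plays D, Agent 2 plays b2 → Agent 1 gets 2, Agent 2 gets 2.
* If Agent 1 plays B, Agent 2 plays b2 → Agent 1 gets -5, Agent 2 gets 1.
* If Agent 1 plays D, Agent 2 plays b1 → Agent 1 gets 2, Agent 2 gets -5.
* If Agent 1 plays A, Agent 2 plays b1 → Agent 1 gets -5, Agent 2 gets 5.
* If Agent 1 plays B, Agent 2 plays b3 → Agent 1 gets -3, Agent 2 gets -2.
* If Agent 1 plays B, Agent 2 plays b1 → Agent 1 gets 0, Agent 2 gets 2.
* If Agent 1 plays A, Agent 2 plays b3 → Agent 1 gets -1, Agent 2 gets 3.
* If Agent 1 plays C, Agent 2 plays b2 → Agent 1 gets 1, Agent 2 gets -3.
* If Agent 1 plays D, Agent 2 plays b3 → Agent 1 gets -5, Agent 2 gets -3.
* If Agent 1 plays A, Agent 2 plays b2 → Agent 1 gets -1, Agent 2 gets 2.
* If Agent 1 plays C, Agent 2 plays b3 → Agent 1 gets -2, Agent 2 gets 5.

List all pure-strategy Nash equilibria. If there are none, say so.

The unique pure-strategy Nash equilibrium is (D, b2).

(A, b1): Agent 1 can switch to B (-5 → 0). Not NE.
(A, b2): Agent 1 can switch to C (-1 → 1). Not NE.
(A, b3): Agent 2 can switch to b1 (3 → 5). Not NE.
(B, b1): Agent 1 can switch to D (0 → 2). Not NE.
(B, b2): Agent 1 can switch to A (-5 → -1). Not NE.
(B, b3): Agent 1 can switch to A (-3 → -1). Not NE.
(C, b1): Agent 1 can switch to B (-1 → 0). Not NE.
(C, b2): Agent 1 can switch to D (1 → 2). Not NE.
(D, b2): Agent 1 gets 2, best alternative 1; Agent 2 gets 2, best alternative -3. No profitable deviation — NE.
(The remaining 3 profiles each have a profitable deviation by the same check.)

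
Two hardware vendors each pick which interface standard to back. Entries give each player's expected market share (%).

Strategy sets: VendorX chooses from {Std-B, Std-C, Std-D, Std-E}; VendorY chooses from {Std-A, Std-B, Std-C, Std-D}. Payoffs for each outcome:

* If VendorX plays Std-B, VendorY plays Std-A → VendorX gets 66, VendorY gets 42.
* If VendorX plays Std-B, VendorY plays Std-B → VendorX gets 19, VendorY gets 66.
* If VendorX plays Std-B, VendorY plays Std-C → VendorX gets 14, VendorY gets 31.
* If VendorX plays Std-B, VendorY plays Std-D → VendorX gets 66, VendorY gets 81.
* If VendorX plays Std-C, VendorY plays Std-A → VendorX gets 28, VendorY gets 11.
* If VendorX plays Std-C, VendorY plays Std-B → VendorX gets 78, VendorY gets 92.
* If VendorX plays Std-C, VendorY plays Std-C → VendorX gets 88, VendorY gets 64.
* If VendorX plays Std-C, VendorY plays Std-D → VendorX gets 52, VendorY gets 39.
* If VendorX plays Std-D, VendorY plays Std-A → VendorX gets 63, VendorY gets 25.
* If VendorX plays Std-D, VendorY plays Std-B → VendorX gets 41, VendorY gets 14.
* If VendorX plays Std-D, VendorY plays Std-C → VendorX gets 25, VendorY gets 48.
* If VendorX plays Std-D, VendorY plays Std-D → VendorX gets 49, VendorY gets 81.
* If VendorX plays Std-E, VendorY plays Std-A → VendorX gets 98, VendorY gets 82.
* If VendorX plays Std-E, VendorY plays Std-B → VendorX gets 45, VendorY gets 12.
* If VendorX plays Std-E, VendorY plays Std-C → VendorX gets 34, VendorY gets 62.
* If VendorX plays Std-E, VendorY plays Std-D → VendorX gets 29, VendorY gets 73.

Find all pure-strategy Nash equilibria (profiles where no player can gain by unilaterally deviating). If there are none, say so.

Pure-strategy Nash equilibria: (Std-B, Std-D); (Std-C, Std-B); (Std-E, Std-A)

(Std-B, Std-A): VendorX can switch to Std-E (66 → 98). Not NE.
(Std-B, Std-B): VendorX can switch to Std-C (19 → 78). Not NE.
(Std-B, Std-C): VendorX can switch to Std-C (14 → 88). Not NE.
(Std-B, Std-D): VendorX gets 66, best alternative 52; VendorY gets 81, best alternative 66. No profitable deviation — NE.
(Std-C, Std-A): VendorX can switch to Std-B (28 → 66). Not NE.
(Std-C, Std-B): VendorX gets 78, best alternative 45; VendorY gets 92, best alternative 64. No profitable deviation — NE.
(Std-C, Std-C): VendorY can switch to Std-B (64 → 92). Not NE.
(Std-C, Std-D): VendorX can switch to Std-B (52 → 66). Not NE.
(Std-D, Std-A): VendorX can switch to Std-B (63 → 66). Not NE.
(Std-D, Std-B): VendorX can switch to Std-C (41 → 78). Not NE.
(Std-E, Std-A): VendorX gets 98, best alternative 66; VendorY gets 82, best alternative 73. No profitable deviation — NE.
(The remaining 5 profiles each have a profitable deviation by the same check.)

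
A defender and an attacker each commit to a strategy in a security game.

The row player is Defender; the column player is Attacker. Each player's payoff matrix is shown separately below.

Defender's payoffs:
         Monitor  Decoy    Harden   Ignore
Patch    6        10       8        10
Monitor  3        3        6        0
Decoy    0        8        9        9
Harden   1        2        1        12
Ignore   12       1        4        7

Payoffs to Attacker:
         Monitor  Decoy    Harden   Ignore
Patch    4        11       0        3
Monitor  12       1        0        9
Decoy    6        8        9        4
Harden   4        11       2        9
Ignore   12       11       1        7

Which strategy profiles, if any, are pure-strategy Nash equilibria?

Pure-strategy Nash equilibria: (Patch, Decoy), (Decoy, Harden), (Ignore, Monitor)

(Patch, Monitor): Defender can switch to Ignore (6 → 12). Not NE.
(Patch, Decoy): Defender gets 10, best alternative 8; Attacker gets 11, best alternative 4. No profitable deviation — NE.
(Patch, Harden): Defender can switch to Decoy (8 → 9). Not NE.
(Patch, Ignore): Defender can switch to Harden (10 → 12). Not NE.
(Monitor, Monitor): Defender can switch to Patch (3 → 6). Not NE.
(Monitor, Decoy): Defender can switch to Patch (3 → 10). Not NE.
(Monitor, Harden): Defender can switch to Patch (6 → 8). Not NE.
(Monitor, Ignore): Defender can switch to Patch (0 → 10). Not NE.
(Decoy, Monitor): Defender can switch to Patch (0 → 6). Not NE.
(Decoy, Decoy): Defender can switch to Patch (8 → 10). Not NE.
(Decoy, Harden): Defender gets 9, best alternative 8; Attacker gets 9, best alternative 8. No profitable deviation — NE.
(Decoy, Ignore): Defender can switch to Patch (9 → 10). Not NE.
(Harden, Monitor): Defender can switch to Patch (1 → 6). Not NE.
(Harden, Decoy): Defender can switch to Patch (2 → 10). Not NE.
(Ignore, Monitor): Defender gets 12, best alternative 6; Attacker gets 12, best alternative 11. No profitable deviation — NE.
(The remaining 5 profiles each have a profitable deviation by the same check.)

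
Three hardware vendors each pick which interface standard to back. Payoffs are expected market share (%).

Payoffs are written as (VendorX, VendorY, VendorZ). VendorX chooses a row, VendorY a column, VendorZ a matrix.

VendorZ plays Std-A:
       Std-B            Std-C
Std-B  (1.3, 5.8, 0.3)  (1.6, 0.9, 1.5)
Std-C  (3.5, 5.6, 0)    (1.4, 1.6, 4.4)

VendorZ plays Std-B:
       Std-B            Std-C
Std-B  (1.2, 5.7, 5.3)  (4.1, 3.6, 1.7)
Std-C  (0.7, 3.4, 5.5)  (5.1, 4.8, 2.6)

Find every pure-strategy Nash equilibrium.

VendorX against (Std-B, Std-A): payoffs 1.3, 3.5 → best response Std-C.
VendorX against (Std-B, Std-B): payoffs 1.2, 0.7 → best response Std-B.
VendorX against (Std-C, Std-A): payoffs 1.6, 1.4 → best response Std-B.
VendorX against (Std-C, Std-B): payoffs 4.1, 5.1 → best response Std-C.
VendorY against (Std-B, Std-A): payoffs 5.8, 0.9 → best response Std-B.
VendorY against (Std-B, Std-B): payoffs 5.7, 3.6 → best response Std-B.
VendorY against (Std-C, Std-A): payoffs 5.6, 1.6 → best response Std-B.
VendorY against (Std-C, Std-B): payoffs 3.4, 4.8 → best response Std-C.
VendorZ against (Std-B, Std-B): payoffs 0.3, 5.3 → best response Std-B.
VendorZ against (Std-B, Std-C): payoffs 1.5, 1.7 → best response Std-B.
VendorZ against (Std-C, Std-B): payoffs 0, 5.5 → best response Std-B.
VendorZ against (Std-C, Std-C): payoffs 4.4, 2.6 → best response Std-A.
Mutual best responses: (Std-B, Std-B, Std-B).

The unique pure-strategy Nash equilibrium is (Std-B, Std-B, Std-B).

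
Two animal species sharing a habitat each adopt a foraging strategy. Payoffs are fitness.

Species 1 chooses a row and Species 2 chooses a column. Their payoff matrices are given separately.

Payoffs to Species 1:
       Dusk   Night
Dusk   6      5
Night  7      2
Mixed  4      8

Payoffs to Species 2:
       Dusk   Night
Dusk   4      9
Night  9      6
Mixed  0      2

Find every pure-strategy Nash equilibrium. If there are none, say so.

(Dusk, Dusk): Species 1 can switch to Night (6 → 7). Not NE.
(Dusk, Night): Species 1 can switch to Mixed (5 → 8). Not NE.
(Night, Dusk): Species 1 gets 7, best alternative 6; Species 2 gets 9, best alternative 6. No profitable deviation — NE.
(Night, Night): Species 1 can switch to Dusk (2 → 5). Not NE.
(Mixed, Dusk): Species 1 can switch to Dusk (4 → 6). Not NE.
(Mixed, Night): Species 1 gets 8, best alternative 5; Species 2 gets 2, best alternative 0. No profitable deviation — NE.

(Night, Dusk), (Mixed, Night)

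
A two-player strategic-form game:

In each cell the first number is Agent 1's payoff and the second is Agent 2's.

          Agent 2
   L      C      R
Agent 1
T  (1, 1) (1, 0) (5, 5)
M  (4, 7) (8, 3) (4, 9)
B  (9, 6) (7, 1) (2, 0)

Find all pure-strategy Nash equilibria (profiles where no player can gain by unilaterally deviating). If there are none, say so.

(T, L): Agent 1 can switch to M (1 → 4). Not NE.
(T, C): Agent 1 can switch to M (1 → 8). Not NE.
(T, R): Agent 1 gets 5, best alternative 4; Agent 2 gets 5, best alternative 1. No profitable deviation — NE.
(M, L): Agent 1 can switch to B (4 → 9). Not NE.
(M, C): Agent 2 can switch to L (3 → 7). Not NE.
(M, R): Agent 1 can switch to T (4 → 5). Not NE.
(B, L): Agent 1 gets 9, best alternative 4; Agent 2 gets 6, best alternative 1. No profitable deviation — NE.
(B, C): Agent 1 can switch to M (7 → 8). Not NE.
(B, R): Agent 1 can switch to T (2 → 5). Not NE.

Pure-strategy Nash equilibria: (T, R); (B, L)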